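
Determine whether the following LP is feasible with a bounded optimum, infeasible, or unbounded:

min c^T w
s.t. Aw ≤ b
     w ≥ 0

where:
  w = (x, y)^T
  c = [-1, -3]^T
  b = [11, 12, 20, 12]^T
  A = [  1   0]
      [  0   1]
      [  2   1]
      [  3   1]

Feasible with a bounded optimal solution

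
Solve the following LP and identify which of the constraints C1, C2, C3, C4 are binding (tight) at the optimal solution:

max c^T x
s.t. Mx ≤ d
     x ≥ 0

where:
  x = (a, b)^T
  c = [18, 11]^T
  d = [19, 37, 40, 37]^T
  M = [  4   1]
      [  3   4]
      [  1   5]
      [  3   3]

At a = 3, b = 7, compute slack b - a·x for each constraint:
  C1: 19 − 19 = 0  (binding)
  C2: 37 − 37 = 0  (binding)
  C3: 40 − 38 = 2  (slack)
  C4: 37 − 30 = 7  (slack)

Optimal: a = 3, b = 7
Binding: C1, C2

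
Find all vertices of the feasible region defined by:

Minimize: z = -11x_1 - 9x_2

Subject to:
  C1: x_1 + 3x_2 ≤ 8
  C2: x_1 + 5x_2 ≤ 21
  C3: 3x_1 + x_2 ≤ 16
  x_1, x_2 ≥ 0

(0, 0), (5.333, 0), (5, 1), (0, 2.667)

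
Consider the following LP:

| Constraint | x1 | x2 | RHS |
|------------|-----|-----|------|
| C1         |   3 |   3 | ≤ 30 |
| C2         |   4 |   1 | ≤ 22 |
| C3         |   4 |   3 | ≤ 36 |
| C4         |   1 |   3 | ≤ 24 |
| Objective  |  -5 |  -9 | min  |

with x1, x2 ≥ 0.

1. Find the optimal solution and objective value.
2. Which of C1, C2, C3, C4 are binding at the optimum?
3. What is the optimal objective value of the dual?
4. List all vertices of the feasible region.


1. x1 = 3, x2 = 7, z = -78
2. C1, C4
3. -78
4. (0, 0), (5.5, 0), (4, 6), (3, 7), (0, 8)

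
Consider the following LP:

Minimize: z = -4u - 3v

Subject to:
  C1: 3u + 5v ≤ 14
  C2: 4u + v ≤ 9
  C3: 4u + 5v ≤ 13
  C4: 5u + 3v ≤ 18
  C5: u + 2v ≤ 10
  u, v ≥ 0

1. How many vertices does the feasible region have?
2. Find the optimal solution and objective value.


1. 4
2. u = 2, v = 1, z = -11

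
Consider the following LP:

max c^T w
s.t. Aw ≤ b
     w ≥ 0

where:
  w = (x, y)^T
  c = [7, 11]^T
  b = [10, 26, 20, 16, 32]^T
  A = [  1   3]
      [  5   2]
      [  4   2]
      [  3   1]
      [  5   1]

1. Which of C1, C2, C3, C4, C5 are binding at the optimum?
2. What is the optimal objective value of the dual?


1. C1, C3
2. 50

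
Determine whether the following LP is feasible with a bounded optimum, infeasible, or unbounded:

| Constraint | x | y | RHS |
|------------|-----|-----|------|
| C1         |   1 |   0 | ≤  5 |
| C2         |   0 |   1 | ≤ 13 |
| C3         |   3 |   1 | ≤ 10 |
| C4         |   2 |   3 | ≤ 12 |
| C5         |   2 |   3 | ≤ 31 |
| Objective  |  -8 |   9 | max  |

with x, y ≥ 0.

Feasible with a bounded optimal solution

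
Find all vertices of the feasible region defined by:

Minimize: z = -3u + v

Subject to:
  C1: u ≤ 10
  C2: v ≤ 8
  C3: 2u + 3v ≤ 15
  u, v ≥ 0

(0, 0), (7.5, 0), (0, 5)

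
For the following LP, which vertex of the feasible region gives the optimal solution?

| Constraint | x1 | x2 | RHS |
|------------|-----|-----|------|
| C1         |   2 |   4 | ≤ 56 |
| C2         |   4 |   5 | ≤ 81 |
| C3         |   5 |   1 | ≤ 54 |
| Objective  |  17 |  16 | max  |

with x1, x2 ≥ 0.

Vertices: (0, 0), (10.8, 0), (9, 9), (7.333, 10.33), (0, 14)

Evaluate the objective at each vertex of the feasible region:
  z(0, 0) = 0
  z(10.8, 0) = 183.6
  z(9, 9) = 297  ←
  z(7.333, 10.33) = 290
  z(0, 14) = 224
The maximum is at x1 = 9, x2 = 9.

(9, 9)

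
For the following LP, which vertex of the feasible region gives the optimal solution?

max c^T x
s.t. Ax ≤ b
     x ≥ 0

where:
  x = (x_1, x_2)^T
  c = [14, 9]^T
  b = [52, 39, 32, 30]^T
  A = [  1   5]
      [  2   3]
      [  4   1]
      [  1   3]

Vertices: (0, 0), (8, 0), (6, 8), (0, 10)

Evaluate the objective at each vertex of the feasible region:
  z(0, 0) = 0
  z(8, 0) = 112
  z(6, 8) = 156  ←
  z(0, 10) = 90
The maximum is at x_1 = 6, x_2 = 8.

(6, 8)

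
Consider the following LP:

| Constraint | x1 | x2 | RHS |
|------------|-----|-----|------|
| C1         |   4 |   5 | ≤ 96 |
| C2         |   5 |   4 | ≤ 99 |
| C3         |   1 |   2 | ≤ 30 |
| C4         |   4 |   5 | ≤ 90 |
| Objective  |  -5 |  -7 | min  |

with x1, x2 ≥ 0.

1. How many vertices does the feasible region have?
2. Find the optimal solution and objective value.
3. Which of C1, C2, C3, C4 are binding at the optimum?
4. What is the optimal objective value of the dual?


1. 5
2. x1 = 10, x2 = 10, z = -120
3. C3, C4
4. -120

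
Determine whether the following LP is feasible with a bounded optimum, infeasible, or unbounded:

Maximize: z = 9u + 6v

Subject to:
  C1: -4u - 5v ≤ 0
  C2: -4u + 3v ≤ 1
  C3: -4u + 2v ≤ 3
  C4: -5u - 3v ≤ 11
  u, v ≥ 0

Unbounded (objective can increase without bound)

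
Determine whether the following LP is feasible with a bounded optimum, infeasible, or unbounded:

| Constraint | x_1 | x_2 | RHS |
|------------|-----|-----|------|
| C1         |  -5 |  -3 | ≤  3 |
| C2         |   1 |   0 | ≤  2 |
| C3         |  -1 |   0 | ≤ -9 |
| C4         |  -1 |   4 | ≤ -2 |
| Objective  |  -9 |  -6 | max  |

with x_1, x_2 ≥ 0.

Infeasible (no feasible solution exists)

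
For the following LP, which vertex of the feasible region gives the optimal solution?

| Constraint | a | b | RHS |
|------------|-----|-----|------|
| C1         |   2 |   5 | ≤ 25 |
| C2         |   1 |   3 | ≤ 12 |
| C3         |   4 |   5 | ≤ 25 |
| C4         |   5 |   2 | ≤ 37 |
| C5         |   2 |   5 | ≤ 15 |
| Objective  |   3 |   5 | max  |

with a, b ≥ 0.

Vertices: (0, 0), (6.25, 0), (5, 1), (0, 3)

Evaluate the objective at each vertex of the feasible region:
  z(0, 0) = 0
  z(6.25, 0) = 18.75
  z(5, 1) = 20  ←
  z(0, 3) = 15
The maximum is at a = 5, b = 1.

(5, 1)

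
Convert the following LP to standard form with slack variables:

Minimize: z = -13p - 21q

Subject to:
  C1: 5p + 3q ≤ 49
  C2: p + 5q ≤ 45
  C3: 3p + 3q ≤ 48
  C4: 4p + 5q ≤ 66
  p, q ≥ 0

min z = -13p - 21q

s.t.
  5p + 3q + s1 = 49
  p + 5q + s2 = 45
  3p + 3q + s3 = 48
  4p + 5q + s4 = 66
  p, q, s1, s2, s3, s4 ≥ 0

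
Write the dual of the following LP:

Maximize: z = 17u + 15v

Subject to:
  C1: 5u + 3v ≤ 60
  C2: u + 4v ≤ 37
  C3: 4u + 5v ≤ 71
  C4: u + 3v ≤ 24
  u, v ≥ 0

Primal max cᵀx s.t. Ax ≤ b, x ≥ 0  →  Dual min bᵀy s.t. Aᵀy ≥ c, y ≥ 0.

Minimize: z = 60y1 + 37y2 + 71y3 + 24y4

Subject to:
  5y1 + y2 + 4y3 + y4 ≥ 17
  3y1 + 4y2 + 5y3 + 3y4 ≥ 15
  y1, y2, y3, y4 ≥ 0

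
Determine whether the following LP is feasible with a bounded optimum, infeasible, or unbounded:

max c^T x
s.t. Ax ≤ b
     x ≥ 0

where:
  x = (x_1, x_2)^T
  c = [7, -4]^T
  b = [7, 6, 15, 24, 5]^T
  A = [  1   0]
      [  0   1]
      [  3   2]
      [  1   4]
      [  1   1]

Feasible with a bounded optimal solution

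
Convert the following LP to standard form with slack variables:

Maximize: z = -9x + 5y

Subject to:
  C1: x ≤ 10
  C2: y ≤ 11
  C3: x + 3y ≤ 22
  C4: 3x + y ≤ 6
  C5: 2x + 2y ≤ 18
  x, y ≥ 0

max z = -9x + 5y

s.t.
  x + s1 = 10
  y + s2 = 11
  x + 3y + s3 = 22
  3x + y + s4 = 6
  2x + 2y + s5 = 18
  x, y, s1, s2, s3, s4, s5 ≥ 0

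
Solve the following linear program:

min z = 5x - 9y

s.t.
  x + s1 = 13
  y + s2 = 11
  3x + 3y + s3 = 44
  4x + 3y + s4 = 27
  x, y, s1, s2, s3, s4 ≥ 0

Evaluate the objective at each vertex of the feasible region:
  z(0, 0) = 0
  z(6.75, 0) = 33.75
  z(0, 9) = -81  ←
The minimum is at x = 0, y = 9.

x = 0, y = 9, z = -81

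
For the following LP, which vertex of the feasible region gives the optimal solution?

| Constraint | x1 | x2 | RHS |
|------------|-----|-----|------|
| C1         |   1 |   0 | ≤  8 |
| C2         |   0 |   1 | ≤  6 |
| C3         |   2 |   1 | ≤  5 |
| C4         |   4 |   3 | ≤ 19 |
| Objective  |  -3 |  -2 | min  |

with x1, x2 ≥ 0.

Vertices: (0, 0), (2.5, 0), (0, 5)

Evaluate the objective at each vertex of the feasible region:
  z(0, 0) = 0
  z(2.5, 0) = -7.5
  z(0, 5) = -10  ←
The minimum is at x1 = 0, x2 = 5.

(0, 5)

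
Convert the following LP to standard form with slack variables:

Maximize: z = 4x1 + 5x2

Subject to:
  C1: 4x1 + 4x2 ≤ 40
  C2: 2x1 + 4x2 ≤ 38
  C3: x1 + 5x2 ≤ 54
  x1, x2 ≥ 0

max z = 4x1 + 5x2

s.t.
  4x1 + 4x2 + s1 = 40
  2x1 + 4x2 + s2 = 38
  x1 + 5x2 + s3 = 54
  x1, x2, s1, s2, s3 ≥ 0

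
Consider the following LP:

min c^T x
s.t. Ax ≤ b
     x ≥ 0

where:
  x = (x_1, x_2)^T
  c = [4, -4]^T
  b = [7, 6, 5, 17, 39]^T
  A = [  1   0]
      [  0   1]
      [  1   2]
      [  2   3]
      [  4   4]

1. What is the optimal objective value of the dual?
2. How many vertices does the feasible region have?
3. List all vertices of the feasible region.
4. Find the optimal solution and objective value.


1. -10
2. 3
3. (0, 0), (5, 0), (0, 2.5)
4. x_1 = 0, x_2 = 2.5, z = -10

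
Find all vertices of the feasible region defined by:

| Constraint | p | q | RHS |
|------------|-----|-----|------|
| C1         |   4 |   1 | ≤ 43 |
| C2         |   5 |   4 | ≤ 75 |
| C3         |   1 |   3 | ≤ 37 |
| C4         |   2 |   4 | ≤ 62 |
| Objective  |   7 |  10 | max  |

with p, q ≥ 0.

(0, 0), (10.75, 0), (8.818, 7.727), (7, 10), (0, 12.33)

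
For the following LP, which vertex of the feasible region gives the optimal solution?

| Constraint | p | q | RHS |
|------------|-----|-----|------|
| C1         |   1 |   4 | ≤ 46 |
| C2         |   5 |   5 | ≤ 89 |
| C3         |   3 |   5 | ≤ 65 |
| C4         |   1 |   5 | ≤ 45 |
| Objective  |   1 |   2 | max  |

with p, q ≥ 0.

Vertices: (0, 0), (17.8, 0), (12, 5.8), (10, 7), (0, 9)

Evaluate the objective at each vertex of the feasible region:
  z(0, 0) = 0
  z(17.8, 0) = 17.8
  z(12, 5.8) = 23.6
  z(10, 7) = 24  ←
  z(0, 9) = 18
The maximum is at p = 10, q = 7.

(10, 7)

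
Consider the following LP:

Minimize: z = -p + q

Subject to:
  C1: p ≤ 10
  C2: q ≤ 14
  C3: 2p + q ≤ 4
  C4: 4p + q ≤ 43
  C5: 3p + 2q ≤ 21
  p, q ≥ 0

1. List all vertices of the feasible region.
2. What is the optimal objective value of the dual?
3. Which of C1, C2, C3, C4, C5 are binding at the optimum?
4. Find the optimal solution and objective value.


1. (0, 0), (2, 0), (0, 4)
2. -2
3. C3
4. p = 2, q = 0, z = -2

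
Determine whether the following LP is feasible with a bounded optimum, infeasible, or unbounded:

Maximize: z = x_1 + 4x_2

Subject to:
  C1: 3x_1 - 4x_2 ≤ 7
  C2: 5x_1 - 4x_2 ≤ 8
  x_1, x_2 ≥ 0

Unbounded (objective can increase without bound)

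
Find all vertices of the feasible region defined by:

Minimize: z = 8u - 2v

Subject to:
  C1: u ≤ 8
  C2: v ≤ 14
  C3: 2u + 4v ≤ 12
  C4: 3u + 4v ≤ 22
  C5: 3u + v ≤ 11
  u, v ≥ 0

(0, 0), (3.667, 0), (3.2, 1.4), (0, 3)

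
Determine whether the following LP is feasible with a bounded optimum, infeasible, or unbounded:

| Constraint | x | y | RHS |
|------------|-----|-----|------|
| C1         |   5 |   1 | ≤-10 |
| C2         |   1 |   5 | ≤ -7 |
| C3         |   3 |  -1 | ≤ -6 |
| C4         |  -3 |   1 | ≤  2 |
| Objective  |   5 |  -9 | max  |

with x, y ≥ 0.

Infeasible (no feasible solution exists)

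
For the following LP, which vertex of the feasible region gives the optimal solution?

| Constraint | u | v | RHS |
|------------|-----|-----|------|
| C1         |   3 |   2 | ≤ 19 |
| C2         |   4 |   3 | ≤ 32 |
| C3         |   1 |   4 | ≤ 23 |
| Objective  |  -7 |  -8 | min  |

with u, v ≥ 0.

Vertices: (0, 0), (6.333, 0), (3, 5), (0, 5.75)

Evaluate the objective at each vertex of the feasible region:
  z(0, 0) = 0
  z(6.333, 0) = -44.33
  z(3, 5) = -61  ←
  z(0, 5.75) = -46
The minimum is at u = 3, v = 5.

(3, 5)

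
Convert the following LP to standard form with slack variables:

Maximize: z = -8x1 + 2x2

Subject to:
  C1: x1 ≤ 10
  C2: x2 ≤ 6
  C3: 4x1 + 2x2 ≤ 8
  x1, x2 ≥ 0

max z = -8x1 + 2x2

s.t.
  x1 + s1 = 10
  x2 + s2 = 6
  4x1 + 2x2 + s3 = 8
  x1, x2, s1, s2, s3 ≥ 0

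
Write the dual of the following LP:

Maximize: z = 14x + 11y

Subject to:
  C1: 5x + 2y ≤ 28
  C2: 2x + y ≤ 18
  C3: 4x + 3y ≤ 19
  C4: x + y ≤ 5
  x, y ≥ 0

Primal max cᵀx s.t. Ax ≤ b, x ≥ 0  →  Dual min bᵀy s.t. Aᵀy ≥ c, y ≥ 0.

Minimize: z = 28y1 + 18y2 + 19y3 + 5y4

Subject to:
  5y1 + 2y2 + 4y3 + y4 ≥ 14
  2y1 + y2 + 3y3 + y4 ≥ 11
  y1, y2, y3, y4 ≥ 0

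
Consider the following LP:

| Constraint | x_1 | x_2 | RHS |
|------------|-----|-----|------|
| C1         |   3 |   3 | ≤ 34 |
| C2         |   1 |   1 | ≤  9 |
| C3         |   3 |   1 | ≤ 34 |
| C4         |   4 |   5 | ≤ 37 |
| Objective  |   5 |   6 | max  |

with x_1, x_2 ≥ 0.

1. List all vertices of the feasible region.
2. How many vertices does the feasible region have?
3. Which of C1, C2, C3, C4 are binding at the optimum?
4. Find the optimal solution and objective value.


1. (0, 0), (9, 0), (8, 1), (0, 7.4)
2. 4
3. C2, C4
4. x_1 = 8, x_2 = 1, z = 46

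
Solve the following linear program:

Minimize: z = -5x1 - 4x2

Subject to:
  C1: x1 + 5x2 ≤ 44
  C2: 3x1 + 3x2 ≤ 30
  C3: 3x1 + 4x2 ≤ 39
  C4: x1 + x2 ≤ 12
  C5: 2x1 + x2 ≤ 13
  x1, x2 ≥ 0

Evaluate the objective at each vertex of the feasible region:
  z(0, 0) = 0
  z(6.5, 0) = -32.5
  z(3, 7) = -43  ←
  z(1.5, 8.5) = -41.5
  z(0, 8.8) = -35.2
The minimum is at x1 = 3, x2 = 7.

x1 = 3, x2 = 7, z = -43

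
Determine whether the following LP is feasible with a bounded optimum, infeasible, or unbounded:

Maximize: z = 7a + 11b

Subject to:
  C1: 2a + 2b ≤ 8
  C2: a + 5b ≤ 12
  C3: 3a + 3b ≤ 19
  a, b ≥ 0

Feasible with a bounded optimal solution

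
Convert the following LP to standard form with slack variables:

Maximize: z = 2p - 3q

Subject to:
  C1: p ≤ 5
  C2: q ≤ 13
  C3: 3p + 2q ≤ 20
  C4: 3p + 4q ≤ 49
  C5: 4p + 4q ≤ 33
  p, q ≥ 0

max z = 2p - 3q

s.t.
  p + s1 = 5
  q + s2 = 13
  3p + 2q + s3 = 20
  3p + 4q + s4 = 49
  4p + 4q + s5 = 33
  p, q, s1, s2, s3, s4, s5 ≥ 0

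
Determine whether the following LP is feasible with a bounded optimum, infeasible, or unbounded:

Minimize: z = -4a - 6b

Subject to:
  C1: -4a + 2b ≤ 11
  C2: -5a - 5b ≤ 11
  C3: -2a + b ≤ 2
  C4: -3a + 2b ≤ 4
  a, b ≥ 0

Unbounded (objective can decrease without bound)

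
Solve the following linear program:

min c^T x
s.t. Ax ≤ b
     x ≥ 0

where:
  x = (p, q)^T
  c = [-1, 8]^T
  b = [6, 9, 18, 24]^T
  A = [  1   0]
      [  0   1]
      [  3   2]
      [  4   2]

Evaluate the objective at each vertex of the feasible region:
  z(0, 0) = 0
  z(6, 0) = -6  ←
  z(0, 9) = 72
The minimum is at p = 6, q = 0.

p = 6, q = 0, z = -6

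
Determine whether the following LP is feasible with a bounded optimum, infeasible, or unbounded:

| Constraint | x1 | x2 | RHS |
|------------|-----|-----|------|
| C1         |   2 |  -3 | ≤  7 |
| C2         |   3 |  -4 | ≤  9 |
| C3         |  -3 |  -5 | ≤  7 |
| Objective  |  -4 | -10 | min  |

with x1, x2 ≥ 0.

Unbounded (objective can decrease without bound)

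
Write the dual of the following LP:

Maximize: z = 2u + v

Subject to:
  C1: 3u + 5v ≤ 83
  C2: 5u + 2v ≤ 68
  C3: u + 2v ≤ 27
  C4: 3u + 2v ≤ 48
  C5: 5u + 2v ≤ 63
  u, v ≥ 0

Primal max cᵀx s.t. Ax ≤ b, x ≥ 0  →  Dual min bᵀy s.t. Aᵀy ≥ c, y ≥ 0.

Minimize: z = 83y1 + 68y2 + 27y3 + 48y4 + 63y5

Subject to:
  3y1 + 5y2 + y3 + 3y4 + 5y5 ≥ 2
  5y1 + 2y2 + 2y3 + 2y4 + 2y5 ≥ 1
  y1, y2, y3, y4, y5 ≥ 0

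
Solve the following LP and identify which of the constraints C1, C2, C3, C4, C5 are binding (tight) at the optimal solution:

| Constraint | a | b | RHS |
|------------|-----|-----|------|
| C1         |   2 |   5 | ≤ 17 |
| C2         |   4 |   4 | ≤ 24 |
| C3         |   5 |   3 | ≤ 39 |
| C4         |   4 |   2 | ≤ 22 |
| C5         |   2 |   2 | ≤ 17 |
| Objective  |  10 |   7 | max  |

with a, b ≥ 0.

At a = 5, b = 1, compute slack b - a·x for each constraint:
  C1: 17 − 15 = 2  (slack)
  C2: 24 − 24 = 0  (binding)
  C3: 39 − 28 = 11  (slack)
  C4: 22 − 22 = 0  (binding)
  C5: 17 − 12 = 5  (slack)

Optimal: a = 5, b = 1
Binding: C2, C4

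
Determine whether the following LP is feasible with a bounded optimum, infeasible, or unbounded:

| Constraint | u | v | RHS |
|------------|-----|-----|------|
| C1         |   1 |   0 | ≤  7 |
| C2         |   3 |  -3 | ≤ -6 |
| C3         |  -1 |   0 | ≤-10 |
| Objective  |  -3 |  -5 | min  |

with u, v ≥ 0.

Infeasible (no feasible solution exists)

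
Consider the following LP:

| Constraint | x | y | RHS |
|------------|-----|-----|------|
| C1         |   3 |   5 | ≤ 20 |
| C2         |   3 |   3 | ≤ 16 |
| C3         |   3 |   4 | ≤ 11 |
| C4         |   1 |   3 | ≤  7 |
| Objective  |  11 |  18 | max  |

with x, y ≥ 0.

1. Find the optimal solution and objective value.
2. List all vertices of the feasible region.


1. x = 1, y = 2, z = 47
2. (0, 0), (3.667, 0), (1, 2), (0, 2.333)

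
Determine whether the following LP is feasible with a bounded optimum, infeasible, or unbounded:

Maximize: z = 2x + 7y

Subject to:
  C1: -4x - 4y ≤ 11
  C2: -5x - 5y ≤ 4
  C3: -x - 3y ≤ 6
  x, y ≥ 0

Unbounded (objective can increase without bound)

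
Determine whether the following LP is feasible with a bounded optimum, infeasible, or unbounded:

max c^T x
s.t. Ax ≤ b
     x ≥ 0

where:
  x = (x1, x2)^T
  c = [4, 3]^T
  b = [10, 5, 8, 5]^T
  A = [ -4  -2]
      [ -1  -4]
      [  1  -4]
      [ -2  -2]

Unbounded (objective can increase without bound)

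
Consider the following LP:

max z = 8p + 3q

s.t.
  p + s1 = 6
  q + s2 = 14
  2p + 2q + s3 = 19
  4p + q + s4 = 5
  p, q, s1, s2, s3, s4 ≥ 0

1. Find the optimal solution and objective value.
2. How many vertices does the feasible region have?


1. p = 0, q = 5, z = 15
2. 3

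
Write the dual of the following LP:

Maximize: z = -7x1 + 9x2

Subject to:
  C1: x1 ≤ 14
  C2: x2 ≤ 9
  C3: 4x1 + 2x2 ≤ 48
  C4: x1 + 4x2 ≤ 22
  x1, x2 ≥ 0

Primal max cᵀx s.t. Ax ≤ b, x ≥ 0  →  Dual min bᵀy s.t. Aᵀy ≥ c, y ≥ 0.

Minimize: z = 14y1 + 9y2 + 48y3 + 22y4

Subject to:
  y1 + 4y3 + y4 ≥ -7
  y2 + 2y3 + 4y4 ≥ 9
  y1, y2, y3, y4 ≥ 0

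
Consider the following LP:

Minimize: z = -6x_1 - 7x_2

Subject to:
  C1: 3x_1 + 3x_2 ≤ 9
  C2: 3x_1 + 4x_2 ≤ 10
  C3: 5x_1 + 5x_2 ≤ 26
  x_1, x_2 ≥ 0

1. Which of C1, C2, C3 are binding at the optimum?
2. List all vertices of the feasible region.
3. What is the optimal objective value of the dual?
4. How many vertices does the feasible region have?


1. C1, C2
2. (0, 0), (3, 0), (2, 1), (0, 2.5)
3. -19
4. 4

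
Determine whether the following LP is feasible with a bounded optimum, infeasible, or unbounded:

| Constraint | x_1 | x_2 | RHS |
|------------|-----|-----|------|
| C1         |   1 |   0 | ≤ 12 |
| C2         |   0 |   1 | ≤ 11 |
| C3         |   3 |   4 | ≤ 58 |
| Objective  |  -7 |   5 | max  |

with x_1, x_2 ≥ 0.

Feasible with a bounded optimal solution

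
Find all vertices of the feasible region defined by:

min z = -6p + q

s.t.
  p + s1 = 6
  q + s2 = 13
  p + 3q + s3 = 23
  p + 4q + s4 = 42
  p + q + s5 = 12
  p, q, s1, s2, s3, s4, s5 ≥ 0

(0, 0), (6, 0), (6, 5.667), (0, 7.667)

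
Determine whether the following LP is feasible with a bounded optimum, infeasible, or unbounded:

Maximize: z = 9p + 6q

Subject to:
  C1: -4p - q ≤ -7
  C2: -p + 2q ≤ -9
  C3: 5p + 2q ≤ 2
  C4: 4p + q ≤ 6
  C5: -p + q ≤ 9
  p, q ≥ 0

Infeasible (no feasible solution exists)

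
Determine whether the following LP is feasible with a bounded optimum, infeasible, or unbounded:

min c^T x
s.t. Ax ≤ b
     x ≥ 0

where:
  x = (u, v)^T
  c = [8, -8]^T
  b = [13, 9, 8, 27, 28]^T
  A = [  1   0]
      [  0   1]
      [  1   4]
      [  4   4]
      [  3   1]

Feasible with a bounded optimal solution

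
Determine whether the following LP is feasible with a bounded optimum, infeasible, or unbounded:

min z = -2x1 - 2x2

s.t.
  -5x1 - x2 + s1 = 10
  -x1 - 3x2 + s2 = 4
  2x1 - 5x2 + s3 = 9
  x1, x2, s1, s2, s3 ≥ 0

Unbounded (objective can decrease without bound)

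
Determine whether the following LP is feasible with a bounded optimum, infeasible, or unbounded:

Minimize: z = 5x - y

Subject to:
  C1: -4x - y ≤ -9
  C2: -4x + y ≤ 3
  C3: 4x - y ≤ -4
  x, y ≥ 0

Infeasible (no feasible solution exists)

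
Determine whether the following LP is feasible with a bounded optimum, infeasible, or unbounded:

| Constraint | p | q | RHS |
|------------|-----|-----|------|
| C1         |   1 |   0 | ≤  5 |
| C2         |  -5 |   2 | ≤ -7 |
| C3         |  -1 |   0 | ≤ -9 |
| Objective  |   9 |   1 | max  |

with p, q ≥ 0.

Infeasible (no feasible solution exists)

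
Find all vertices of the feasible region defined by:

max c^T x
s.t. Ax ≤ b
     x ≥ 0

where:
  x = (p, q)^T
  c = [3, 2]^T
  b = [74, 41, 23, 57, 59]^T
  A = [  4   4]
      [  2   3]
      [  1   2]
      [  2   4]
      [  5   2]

(0, 0), (11.8, 0), (9, 7), (0, 11.5)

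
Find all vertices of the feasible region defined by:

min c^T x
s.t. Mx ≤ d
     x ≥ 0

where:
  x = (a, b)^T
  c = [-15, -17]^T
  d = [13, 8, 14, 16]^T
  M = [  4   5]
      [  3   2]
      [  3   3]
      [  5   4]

(0, 0), (2.667, 0), (2, 1), (0, 2.6)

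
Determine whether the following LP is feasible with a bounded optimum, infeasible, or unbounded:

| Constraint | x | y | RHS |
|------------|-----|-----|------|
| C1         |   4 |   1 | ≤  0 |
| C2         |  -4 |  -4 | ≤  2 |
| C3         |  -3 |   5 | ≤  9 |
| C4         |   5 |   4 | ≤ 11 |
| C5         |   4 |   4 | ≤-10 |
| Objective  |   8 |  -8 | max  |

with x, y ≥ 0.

Infeasible (no feasible solution exists)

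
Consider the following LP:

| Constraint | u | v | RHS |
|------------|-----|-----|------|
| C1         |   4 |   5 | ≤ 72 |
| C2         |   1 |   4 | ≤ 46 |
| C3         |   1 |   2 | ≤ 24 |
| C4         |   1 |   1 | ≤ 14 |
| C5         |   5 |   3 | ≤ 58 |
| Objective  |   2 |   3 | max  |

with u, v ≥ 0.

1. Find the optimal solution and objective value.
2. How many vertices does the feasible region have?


1. u = 4, v = 10, z = 38
2. 6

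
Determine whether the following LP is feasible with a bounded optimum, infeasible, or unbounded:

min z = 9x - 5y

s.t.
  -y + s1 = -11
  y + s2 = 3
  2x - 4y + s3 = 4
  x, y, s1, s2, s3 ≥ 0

Infeasible (no feasible solution exists)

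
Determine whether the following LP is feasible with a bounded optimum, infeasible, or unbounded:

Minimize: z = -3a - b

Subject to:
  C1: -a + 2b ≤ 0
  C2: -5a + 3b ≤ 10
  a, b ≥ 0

Unbounded (objective can decrease without bound)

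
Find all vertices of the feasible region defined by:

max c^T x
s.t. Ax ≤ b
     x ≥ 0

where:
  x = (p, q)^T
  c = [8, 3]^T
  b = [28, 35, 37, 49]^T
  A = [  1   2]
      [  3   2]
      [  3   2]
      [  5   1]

(0, 0), (9.8, 0), (9, 4), (3.5, 12.25), (0, 14)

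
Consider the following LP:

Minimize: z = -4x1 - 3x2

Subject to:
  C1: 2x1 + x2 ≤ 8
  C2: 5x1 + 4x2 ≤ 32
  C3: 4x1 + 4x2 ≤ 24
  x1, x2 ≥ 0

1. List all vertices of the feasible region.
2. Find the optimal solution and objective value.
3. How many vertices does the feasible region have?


1. (0, 0), (4, 0), (2, 4), (0, 6)
2. x1 = 2, x2 = 4, z = -20
3. 4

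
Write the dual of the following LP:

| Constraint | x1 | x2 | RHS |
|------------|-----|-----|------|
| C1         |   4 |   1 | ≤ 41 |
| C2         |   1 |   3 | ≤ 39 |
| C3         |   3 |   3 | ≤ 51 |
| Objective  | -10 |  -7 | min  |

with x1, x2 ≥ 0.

Primal min cᵀx s.t. Ax ≤ b, x ≥ 0  →  Dual max −bᵀy s.t. Aᵀy ≥ −c, y ≥ 0.

Maximize: z = -41y1 - 39y2 - 51y3

Subject to:
  4y1 + y2 + 3y3 ≥ 10
  y1 + 3y2 + 3y3 ≥ 7
  y1, y2, y3 ≥ 0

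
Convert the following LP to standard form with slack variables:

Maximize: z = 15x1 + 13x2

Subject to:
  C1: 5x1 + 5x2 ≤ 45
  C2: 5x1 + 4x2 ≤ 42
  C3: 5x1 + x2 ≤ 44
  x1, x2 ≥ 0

max z = 15x1 + 13x2

s.t.
  5x1 + 5x2 + s1 = 45
  5x1 + 4x2 + s2 = 42
  5x1 + x2 + s3 = 44
  x1, x2, s1, s2, s3 ≥ 0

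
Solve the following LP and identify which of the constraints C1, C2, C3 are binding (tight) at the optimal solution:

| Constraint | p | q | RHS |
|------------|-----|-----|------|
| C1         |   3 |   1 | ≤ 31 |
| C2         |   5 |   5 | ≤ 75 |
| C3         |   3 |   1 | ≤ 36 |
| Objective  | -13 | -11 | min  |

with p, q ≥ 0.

At p = 8, q = 7, compute slack b - a·x for each constraint:
  C1: 31 − 31 = 0  (binding)
  C2: 75 − 75 = 0  (binding)
  C3: 36 − 31 = 5  (slack)

Optimal: p = 8, q = 7
Binding: C1, C2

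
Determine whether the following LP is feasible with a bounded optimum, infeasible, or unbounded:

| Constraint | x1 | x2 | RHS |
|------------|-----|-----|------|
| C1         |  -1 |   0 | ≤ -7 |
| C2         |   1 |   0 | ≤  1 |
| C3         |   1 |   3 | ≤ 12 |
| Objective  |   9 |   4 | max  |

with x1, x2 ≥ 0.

Infeasible (no feasible solution exists)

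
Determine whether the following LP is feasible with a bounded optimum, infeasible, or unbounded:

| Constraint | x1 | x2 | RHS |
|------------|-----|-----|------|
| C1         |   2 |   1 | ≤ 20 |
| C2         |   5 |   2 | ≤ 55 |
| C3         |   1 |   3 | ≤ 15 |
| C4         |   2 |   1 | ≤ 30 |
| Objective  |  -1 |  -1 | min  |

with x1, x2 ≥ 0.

Feasible with a bounded optimal solution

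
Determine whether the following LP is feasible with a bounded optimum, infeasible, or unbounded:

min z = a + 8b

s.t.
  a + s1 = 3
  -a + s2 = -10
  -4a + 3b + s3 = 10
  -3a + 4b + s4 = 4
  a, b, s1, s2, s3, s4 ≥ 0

Infeasible (no feasible solution exists)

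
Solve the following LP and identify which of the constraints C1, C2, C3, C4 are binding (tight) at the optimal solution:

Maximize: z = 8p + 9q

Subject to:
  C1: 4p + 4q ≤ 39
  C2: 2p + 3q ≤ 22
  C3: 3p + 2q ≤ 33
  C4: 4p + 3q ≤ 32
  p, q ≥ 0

At p = 5, q = 4, compute slack b - a·x for each constraint:
  C1: 39 − 36 = 3  (slack)
  C2: 22 − 22 = 0  (binding)
  C3: 33 − 23 = 10  (slack)
  C4: 32 − 32 = 0  (binding)

Optimal: p = 5, q = 4
Binding: C2, C4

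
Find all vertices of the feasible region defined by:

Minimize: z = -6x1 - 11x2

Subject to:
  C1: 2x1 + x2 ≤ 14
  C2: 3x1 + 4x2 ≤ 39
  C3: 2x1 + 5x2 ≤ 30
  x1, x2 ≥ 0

(0, 0), (7, 0), (5, 4), (0, 6)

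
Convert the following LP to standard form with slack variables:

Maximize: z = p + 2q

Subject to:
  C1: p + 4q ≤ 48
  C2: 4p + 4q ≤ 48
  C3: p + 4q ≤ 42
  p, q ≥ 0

max z = p + 2q

s.t.
  p + 4q + s1 = 48
  4p + 4q + s2 = 48
  p + 4q + s3 = 42
  p, q, s1, s2, s3 ≥ 0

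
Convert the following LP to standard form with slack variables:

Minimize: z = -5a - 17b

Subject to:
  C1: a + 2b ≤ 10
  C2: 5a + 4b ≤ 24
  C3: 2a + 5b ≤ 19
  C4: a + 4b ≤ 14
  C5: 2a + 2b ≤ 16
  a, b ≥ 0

min z = -5a - 17b

s.t.
  a + 2b + s1 = 10
  5a + 4b + s2 = 24
  2a + 5b + s3 = 19
  a + 4b + s4 = 14
  2a + 2b + s5 = 16
  a, b, s1, s2, s3, s4, s5 ≥ 0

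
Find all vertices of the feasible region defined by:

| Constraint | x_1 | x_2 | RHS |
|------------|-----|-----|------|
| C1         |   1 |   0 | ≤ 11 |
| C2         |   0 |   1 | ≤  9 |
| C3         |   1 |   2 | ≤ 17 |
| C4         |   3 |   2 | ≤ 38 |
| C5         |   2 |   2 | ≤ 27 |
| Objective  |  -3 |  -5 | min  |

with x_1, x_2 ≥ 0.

(0, 0), (11, 0), (11, 2.5), (10, 3.5), (0, 8.5)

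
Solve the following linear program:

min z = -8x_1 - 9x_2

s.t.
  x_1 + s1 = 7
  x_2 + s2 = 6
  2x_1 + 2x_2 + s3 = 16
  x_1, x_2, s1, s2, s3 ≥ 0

Evaluate the objective at each vertex of the feasible region:
  z(0, 0) = 0
  z(7, 0) = -56
  z(7, 1) = -65
  z(2, 6) = -70  ←
  z(0, 6) = -54
The minimum is at x_1 = 2, x_2 = 6.

x_1 = 2, x_2 = 6, z = -70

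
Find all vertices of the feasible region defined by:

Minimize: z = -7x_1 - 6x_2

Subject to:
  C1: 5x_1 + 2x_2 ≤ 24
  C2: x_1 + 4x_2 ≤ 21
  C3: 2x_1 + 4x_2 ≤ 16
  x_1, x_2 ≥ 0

(0, 0), (4.8, 0), (4, 2), (0, 4)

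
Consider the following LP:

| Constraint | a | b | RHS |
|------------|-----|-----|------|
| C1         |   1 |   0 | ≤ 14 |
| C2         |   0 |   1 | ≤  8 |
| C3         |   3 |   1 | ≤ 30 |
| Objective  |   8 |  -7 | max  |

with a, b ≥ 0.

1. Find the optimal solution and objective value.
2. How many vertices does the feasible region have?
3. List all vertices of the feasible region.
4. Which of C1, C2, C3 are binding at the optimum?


1. a = 10, b = 0, z = 80
2. 4
3. (0, 0), (10, 0), (7.333, 8), (0, 8)
4. C3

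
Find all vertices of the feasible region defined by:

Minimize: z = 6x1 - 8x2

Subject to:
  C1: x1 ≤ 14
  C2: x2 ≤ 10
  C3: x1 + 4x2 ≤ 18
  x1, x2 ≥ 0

(0, 0), (14, 0), (14, 1), (0, 4.5)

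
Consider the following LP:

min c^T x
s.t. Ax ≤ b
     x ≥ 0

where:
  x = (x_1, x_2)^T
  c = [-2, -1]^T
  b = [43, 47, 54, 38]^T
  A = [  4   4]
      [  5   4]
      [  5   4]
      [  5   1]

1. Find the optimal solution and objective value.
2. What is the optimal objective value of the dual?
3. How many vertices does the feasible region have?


1. x_1 = 7, x_2 = 3, z = -17
2. -17
3. 5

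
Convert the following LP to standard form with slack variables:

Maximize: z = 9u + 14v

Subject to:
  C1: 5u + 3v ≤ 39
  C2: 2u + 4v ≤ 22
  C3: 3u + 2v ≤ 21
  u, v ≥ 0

max z = 9u + 14v

s.t.
  5u + 3v + s1 = 39
  2u + 4v + s2 = 22
  3u + 2v + s3 = 21
  u, v, s1, s2, s3 ≥ 0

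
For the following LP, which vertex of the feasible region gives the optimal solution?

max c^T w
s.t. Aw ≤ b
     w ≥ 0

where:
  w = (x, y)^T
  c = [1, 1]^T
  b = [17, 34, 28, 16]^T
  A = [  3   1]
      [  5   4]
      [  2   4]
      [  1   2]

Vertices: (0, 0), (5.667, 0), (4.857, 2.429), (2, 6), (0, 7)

Evaluate the objective at each vertex of the feasible region:
  z(0, 0) = 0
  z(5.667, 0) = 5.667
  z(4.857, 2.429) = 7.286
  z(2, 6) = 8  ←
  z(0, 7) = 7
The maximum is at x = 2, y = 6.

(2, 6)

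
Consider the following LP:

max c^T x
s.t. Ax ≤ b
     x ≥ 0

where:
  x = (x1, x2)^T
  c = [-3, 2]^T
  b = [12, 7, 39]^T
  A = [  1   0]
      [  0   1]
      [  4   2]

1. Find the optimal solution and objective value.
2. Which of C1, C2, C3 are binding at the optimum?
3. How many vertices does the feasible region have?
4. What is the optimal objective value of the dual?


1. x1 = 0, x2 = 7, z = 14
2. C2
3. 4
4. 14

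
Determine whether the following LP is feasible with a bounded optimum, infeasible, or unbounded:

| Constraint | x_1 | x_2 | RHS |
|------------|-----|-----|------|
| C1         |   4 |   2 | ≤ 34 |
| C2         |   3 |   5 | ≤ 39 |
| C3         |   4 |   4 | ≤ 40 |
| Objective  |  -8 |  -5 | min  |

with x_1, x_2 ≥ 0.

Feasible with a bounded optimal solution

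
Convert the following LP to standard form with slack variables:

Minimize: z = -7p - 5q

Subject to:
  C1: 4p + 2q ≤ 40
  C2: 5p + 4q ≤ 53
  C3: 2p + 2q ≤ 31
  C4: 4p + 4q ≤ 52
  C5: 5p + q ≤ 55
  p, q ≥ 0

min z = -7p - 5q

s.t.
  4p + 2q + s1 = 40
  5p + 4q + s2 = 53
  2p + 2q + s3 = 31
  4p + 4q + s4 = 52
  5p + q + s5 = 55
  p, q, s1, s2, s3, s4, s5 ≥ 0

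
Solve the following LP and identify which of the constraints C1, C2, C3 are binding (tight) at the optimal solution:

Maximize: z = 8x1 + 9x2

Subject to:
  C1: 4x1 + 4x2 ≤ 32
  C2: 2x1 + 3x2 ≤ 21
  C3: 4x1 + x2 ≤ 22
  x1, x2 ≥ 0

At x1 = 3, x2 = 5, compute slack b - a·x for each constraint:
  C1: 32 − 32 = 0  (binding)
  C2: 21 − 21 = 0  (binding)
  C3: 22 − 17 = 5  (slack)

Optimal: x1 = 3, x2 = 5
Binding: C1, C2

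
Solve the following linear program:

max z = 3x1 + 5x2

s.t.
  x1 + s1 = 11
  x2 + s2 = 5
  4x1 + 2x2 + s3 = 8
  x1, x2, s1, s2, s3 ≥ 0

Evaluate the objective at each vertex of the feasible region:
  z(0, 0) = 0
  z(2, 0) = 6
  z(0, 4) = 20  ←
The maximum is at x1 = 0, x2 = 4.

x1 = 0, x2 = 4, z = 20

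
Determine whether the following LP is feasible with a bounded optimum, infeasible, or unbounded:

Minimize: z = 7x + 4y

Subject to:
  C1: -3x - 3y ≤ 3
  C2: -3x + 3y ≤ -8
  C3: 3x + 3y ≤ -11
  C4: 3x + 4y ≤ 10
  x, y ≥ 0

Infeasible (no feasible solution exists)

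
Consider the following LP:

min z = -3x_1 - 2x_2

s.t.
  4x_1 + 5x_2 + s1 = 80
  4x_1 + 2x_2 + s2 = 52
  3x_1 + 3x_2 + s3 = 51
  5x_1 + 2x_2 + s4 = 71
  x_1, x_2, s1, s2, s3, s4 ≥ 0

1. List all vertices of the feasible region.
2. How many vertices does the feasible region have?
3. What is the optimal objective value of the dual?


1. (0, 0), (13, 0), (9, 8), (5, 12), (0, 16)
2. 5
3. -43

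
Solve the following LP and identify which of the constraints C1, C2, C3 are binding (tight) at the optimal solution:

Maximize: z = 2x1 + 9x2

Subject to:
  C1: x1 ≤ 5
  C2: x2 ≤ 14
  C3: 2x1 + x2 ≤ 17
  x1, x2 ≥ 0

At x1 = 1.5, x2 = 14, compute slack b - a·x for each constraint:
  C1: 5 − 1.5 = 3.5  (slack)
  C2: 14 − 14 = 0  (binding)
  C3: 17 − 17 = 0  (binding)

Optimal: x1 = 1.5, x2 = 14
Binding: C2, C3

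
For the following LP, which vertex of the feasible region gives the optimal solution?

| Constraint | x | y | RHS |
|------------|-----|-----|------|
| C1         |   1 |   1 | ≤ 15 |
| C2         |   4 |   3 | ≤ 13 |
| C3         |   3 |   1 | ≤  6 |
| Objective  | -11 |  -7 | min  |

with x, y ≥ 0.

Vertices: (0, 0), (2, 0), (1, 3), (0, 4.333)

Evaluate the objective at each vertex of the feasible region:
  z(0, 0) = 0
  z(2, 0) = -22
  z(1, 3) = -32  ←
  z(0, 4.333) = -30.33
The minimum is at x = 1, y = 3.

(1, 3)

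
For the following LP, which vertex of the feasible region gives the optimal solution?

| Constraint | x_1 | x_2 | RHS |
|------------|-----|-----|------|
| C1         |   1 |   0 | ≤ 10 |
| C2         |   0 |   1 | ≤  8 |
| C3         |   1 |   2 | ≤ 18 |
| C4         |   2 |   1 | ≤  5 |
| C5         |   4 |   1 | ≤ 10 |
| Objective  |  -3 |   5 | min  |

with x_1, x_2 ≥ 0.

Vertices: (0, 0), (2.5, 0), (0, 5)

Evaluate the objective at each vertex of the feasible region:
  z(0, 0) = 0
  z(2.5, 0) = -7.5  ←
  z(0, 5) = 25
The minimum is at x_1 = 2.5, x_2 = 0.

(2.5, 0)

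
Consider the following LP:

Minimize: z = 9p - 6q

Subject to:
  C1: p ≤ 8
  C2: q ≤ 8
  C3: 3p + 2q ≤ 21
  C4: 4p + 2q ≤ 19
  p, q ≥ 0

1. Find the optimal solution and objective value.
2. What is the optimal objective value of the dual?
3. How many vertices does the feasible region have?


1. p = 0, q = 8, z = -48
2. -48
3. 4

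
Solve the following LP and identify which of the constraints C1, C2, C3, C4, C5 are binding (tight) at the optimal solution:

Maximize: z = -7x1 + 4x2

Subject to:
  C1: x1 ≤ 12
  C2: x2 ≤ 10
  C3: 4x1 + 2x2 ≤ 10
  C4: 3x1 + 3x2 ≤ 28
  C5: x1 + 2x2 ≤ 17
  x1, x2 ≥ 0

At x1 = 0, x2 = 5, compute slack b - a·x for each constraint:
  C1: 12 − 0 = 12  (slack)
  C2: 10 − 5 = 5  (slack)
  C3: 10 − 10 = 0  (binding)
  C4: 28 − 15 = 13  (slack)
  C5: 17 − 10 = 7  (slack)

Optimal: x1 = 0, x2 = 5
Binding: C3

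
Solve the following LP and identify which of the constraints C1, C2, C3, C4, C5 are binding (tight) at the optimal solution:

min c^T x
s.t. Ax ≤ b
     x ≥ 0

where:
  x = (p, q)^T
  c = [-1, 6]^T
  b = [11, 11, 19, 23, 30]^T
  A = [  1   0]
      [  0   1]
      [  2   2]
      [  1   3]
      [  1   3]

At p = 9.5, q = 0, compute slack b - a·x for each constraint:
  C1: 11 − 9.5 = 1.5  (slack)
  C2: 11 − 0 = 11  (slack)
  C3: 19 − 19 = 0  (binding)
  C4: 23 − 9.5 = 13.5  (slack)
  C5: 30 − 9.5 = 20.5  (slack)

Optimal: p = 9.5, q = 0
Binding: C3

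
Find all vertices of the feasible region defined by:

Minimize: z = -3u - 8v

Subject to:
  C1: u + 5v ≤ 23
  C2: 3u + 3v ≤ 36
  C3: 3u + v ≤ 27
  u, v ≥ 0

(0, 0), (9, 0), (8, 3), (0, 4.6)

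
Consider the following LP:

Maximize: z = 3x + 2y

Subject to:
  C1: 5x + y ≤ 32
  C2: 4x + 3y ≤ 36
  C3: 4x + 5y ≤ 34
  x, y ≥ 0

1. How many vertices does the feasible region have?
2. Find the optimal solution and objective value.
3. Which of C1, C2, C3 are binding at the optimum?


1. 4
2. x = 6, y = 2, z = 22
3. C1, C3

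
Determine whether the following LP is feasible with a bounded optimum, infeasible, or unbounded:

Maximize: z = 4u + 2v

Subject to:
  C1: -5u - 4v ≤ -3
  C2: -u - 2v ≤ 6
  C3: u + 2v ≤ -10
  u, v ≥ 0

Infeasible (no feasible solution exists)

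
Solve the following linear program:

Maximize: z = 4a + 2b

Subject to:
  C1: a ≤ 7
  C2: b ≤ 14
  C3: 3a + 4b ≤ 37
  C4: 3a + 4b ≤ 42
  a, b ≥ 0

Evaluate the objective at each vertex of the feasible region:
  z(0, 0) = 0
  z(7, 0) = 28
  z(7, 4) = 36  ←
  z(0, 9.25) = 18.5
The maximum is at a = 7, b = 4.

a = 7, b = 4, z = 36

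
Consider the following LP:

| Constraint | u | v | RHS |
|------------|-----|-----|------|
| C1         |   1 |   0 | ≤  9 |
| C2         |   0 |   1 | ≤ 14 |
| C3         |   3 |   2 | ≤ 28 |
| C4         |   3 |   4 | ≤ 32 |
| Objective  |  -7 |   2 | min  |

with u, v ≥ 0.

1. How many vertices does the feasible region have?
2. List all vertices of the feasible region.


1. 5
2. (0, 0), (9, 0), (9, 0.5), (8, 2), (0, 8)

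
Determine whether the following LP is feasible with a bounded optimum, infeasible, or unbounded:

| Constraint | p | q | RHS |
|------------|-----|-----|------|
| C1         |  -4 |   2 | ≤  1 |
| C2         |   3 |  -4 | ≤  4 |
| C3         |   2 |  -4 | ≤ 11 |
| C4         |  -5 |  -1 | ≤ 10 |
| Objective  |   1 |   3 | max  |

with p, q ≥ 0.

Unbounded (objective can increase without bound)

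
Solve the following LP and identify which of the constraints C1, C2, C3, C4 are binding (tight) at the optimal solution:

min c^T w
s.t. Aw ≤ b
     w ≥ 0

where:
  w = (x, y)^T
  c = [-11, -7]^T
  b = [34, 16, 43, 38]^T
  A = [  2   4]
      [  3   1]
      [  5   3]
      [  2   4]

At x = 3, y = 7, compute slack b - a·x for each constraint:
  C1: 34 − 34 = 0  (binding)
  C2: 16 − 16 = 0  (binding)
  C3: 43 − 36 = 7  (slack)
  C4: 38 − 34 = 4  (slack)

Optimal: x = 3, y = 7
Binding: C1, C2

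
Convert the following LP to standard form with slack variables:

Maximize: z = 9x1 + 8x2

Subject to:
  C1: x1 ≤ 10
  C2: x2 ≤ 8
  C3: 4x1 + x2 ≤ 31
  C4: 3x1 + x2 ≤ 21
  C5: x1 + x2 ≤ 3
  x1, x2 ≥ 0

max z = 9x1 + 8x2

s.t.
  x1 + s1 = 10
  x2 + s2 = 8
  4x1 + x2 + s3 = 31
  3x1 + x2 + s4 = 21
  x1 + x2 + s5 = 3
  x1, x2, s1, s2, s3, s4, s5 ≥ 0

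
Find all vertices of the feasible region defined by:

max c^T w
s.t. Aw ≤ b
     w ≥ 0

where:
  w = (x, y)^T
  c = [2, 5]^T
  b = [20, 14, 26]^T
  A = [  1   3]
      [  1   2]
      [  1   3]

(0, 0), (14, 0), (2, 6), (0, 6.667)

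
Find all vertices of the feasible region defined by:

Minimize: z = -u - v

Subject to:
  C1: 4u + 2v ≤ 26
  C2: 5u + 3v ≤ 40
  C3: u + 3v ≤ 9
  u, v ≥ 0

(0, 0), (6.5, 0), (6, 1), (0, 3)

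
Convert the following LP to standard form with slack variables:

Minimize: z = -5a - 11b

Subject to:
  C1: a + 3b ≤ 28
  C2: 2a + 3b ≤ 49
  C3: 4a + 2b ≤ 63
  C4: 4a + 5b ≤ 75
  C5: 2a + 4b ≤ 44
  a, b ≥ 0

min z = -5a - 11b

s.t.
  a + 3b + s1 = 28
  2a + 3b + s2 = 49
  4a + 2b + s3 = 63
  4a + 5b + s4 = 75
  2a + 4b + s5 = 44
  a, b, s1, s2, s3, s4, s5 ≥ 0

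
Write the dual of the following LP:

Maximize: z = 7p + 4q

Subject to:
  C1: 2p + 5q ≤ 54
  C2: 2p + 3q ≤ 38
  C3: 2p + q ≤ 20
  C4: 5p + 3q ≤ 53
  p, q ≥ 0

Primal max cᵀx s.t. Ax ≤ b, x ≥ 0  →  Dual min bᵀy s.t. Aᵀy ≥ c, y ≥ 0.

Minimize: z = 54y1 + 38y2 + 20y3 + 53y4

Subject to:
  2y1 + 2y2 + 2y3 + 5y4 ≥ 7
  5y1 + 3y2 + y3 + 3y4 ≥ 4
  y1, y2, y3, y4 ≥ 0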